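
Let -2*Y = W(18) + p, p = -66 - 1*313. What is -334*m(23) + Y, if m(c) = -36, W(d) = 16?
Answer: 24411/2 ≈ 12206.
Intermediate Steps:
p = -379 (p = -66 - 313 = -379)
Y = 363/2 (Y = -(16 - 379)/2 = -½*(-363) = 363/2 ≈ 181.50)
-334*m(23) + Y = -334*(-36) + 363/2 = 12024 + 363/2 = 24411/2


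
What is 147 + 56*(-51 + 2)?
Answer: -2597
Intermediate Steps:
147 + 56*(-51 + 2) = 147 + 56*(-49) = 147 - 2744 = -2597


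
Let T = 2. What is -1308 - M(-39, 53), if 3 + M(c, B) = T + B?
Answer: -1360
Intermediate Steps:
M(c, B) = -1 + B (M(c, B) = -3 + (2 + B) = -1 + B)
-1308 - M(-39, 53) = -1308 - (-1 + 53) = -1308 - 1*52 = -1308 - 52 = -1360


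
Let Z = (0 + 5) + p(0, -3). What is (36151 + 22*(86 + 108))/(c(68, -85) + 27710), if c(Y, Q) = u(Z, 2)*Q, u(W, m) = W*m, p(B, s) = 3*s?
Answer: 40419/28390 ≈ 1.4237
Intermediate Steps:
Z = -4 (Z = (0 + 5) + 3*(-3) = 5 - 9 = -4)
c(Y, Q) = -8*Q (c(Y, Q) = (-4*2)*Q = -8*Q)
(36151 + 22*(86 + 108))/(c(68, -85) + 27710) = (36151 + 22*(86 + 108))/(-8*(-85) + 27710) = (36151 + 22*194)/(680 + 27710) = (36151 + 4268)/28390 = 40419*(1/28390) = 40419/28390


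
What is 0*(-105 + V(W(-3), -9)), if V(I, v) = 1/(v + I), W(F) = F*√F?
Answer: 0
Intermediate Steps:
W(F) = F^(3/2)
V(I, v) = 1/(I + v)
0*(-105 + V(W(-3), -9)) = 0*(-105 + 1/((-3)^(3/2) - 9)) = 0*(-105 + 1/(-3*I*√3 - 9)) = 0*(-105 + 1/(-9 - 3*I*√3)) = 0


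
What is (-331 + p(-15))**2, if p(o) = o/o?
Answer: 108900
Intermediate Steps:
p(o) = 1
(-331 + p(-15))**2 = (-331 + 1)**2 = (-330)**2 = 108900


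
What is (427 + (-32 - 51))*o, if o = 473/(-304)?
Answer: -20339/38 ≈ -535.24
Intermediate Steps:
o = -473/304 (o = 473*(-1/304) = -473/304 ≈ -1.5559)
(427 + (-32 - 51))*o = (427 + (-32 - 51))*(-473/304) = (427 - 83)*(-473/304) = 344*(-473/304) = -20339/38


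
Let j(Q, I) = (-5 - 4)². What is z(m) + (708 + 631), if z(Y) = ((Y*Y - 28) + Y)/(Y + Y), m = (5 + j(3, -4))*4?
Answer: 259971/172 ≈ 1511.5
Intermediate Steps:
j(Q, I) = 81 (j(Q, I) = (-9)² = 81)
m = 344 (m = (5 + 81)*4 = 86*4 = 344)
z(Y) = (-28 + Y + Y²)/(2*Y) (z(Y) = ((Y² - 28) + Y)/((2*Y)) = ((-28 + Y²) + Y)*(1/(2*Y)) = (-28 + Y + Y²)*(1/(2*Y)) = (-28 + Y + Y²)/(2*Y))
z(m) + (708 + 631) = (½)*(-28 + 344*(1 + 344))/344 + (708 + 631) = (½)*(1/344)*(-28 + 344*345) + 1339 = (½)*(1/344)*(-28 + 118680) + 1339 = (½)*(1/344)*118652 + 1339 = 29663/172 + 1339 = 259971/172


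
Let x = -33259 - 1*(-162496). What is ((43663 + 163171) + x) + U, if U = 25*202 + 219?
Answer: 341340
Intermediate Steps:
U = 5269 (U = 5050 + 219 = 5269)
x = 129237 (x = -33259 + 162496 = 129237)
((43663 + 163171) + x) + U = ((43663 + 163171) + 129237) + 5269 = (206834 + 129237) + 5269 = 336071 + 5269 = 341340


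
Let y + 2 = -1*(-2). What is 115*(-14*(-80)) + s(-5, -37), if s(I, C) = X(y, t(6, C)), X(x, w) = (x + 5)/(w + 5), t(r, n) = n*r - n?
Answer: 4636799/36 ≈ 1.2880e+5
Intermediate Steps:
t(r, n) = -n + n*r
y = 0 (y = -2 - 1*(-2) = -2 + 2 = 0)
X(x, w) = (5 + x)/(5 + w)
s(I, C) = 5/(5 + 5*C) (s(I, C) = (5 + 0)/(5 + C*(-1 + 6)) = 5/(5 + C*5) = 5/(5 + 5*C))
115*(-14*(-80)) + s(-5, -37) = 115*(-14*(-80)) + 1/(1 - 37) = 115*1120 + 1/(-36) = 128800 - 1/36 = 4636799/36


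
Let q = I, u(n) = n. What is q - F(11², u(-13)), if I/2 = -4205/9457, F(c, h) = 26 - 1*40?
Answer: 123988/9457 ≈ 13.111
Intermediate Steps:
F(c, h) = -14 (F(c, h) = 26 - 40 = -14)
I = -8410/9457 (I = 2*(-4205/9457) = -8410/9457 ≈ -0.88929)
q = -8410/9457 ≈ -0.88929
q - F(11², u(-13)) = -8410/9457 - 1*(-14) = -8410/9457 + 14 = 123988/9457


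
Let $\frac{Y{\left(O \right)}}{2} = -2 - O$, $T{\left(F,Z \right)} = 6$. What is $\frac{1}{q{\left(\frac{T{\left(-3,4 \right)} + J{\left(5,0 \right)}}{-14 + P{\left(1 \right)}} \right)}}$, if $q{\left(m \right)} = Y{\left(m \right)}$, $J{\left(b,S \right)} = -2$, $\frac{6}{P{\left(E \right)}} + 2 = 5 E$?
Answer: $- \frac{3}{10} \approx -0.3$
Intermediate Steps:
$P{\left(E \right)} = \frac{6}{-2 + 5 E}$
$Y{\left(O \right)} = -4 - 2 O$ ($Y{\left(O \right)} = 2 \left(-2 - O\right) = -4 - 2 O$)
$q{\left(m \right)} = -4 - 2 m$
$\frac{1}{q{\left(\frac{T{\left(-3,4 \right)} + J{\left(5,0 \right)}}{-14 + P{\left(1 \right)}} \right)}} = \frac{1}{-4 - 2 \frac{6 - 2}{-14 + \frac{6}{-2 + 5 \cdot 1}}} = \frac{1}{-4 - 2 \frac{4}{-14 + \frac{6}{-2 + 5}}} = \frac{1}{-4 - 2 \frac{4}{-14 + \frac{6}{3}}} = \frac{1}{-4 - 2 \frac{4}{-14 + 6 \cdot \frac{1}{3}}} = \frac{1}{-4 - 2 \frac{4}{-14 + 2}} = \frac{1}{-4 - 2 \frac{4}{-12}} = \frac{1}{-4 - 2 \cdot 4 \left(- \frac{1}{12}\right)} = \frac{1}{-4 - - \frac{2}{3}} = \frac{1}{-4 + \frac{2}{3}} = \frac{1}{- \frac{10}{3}} = - \frac{3}{10}$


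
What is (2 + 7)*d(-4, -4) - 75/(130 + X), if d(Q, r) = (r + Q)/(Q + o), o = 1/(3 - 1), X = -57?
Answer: 9987/511 ≈ 19.544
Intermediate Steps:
o = ½ (o = 1/2 = ½ ≈ 0.50000)
d(Q, r) = (Q + r)/(½ + Q) (d(Q, r) = (r + Q)/(Q + ½) = (Q + r)/(½ + Q))
(2 + 7)*d(-4, -4) - 75/(130 + X) = (2 + 7)*(2*(-4 - 4)/(1 + 2*(-4))) - 75/(130 - 57) = 9*(2*(-8)/(1 - 8)) - 75/73 = 9*(2*(-8)/(-7)) - 75*1/73 = 9*(2*(-⅐)*(-8)) - 75/73 = 9*(16/7) - 75/73 = 144/7 - 75/73 = 9987/511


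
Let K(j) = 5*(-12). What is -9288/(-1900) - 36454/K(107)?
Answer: 1745497/2850 ≈ 612.46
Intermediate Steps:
K(j) = -60
-9288/(-1900) - 36454/K(107) = -9288/(-1900) - 36454/(-60) = -9288*(-1/1900) - 36454*(-1/60) = 2322/475 + 18227/30 = 1745497/2850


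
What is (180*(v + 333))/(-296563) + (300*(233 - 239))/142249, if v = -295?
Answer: -1506796560/42185790187 ≈ -0.035718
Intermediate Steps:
(180*(v + 333))/(-296563) + (300*(233 - 239))/142249 = (180*(-295 + 333))/(-296563) + (300*(233 - 239))/142249 = (180*38)*(-1/296563) + (300*(-6))*(1/142249) = 6840*(-1/296563) - 1800*1/142249 = -6840/296563 - 1800/142249 = -1506796560/42185790187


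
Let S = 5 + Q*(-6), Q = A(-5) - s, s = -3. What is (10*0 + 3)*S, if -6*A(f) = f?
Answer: -54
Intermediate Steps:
A(f) = -f/6
Q = 23/6 (Q = -⅙*(-5) - 1*(-3) = ⅚ + 3 = 23/6 ≈ 3.8333)
S = -18 (S = 5 + (23/6)*(-6) = 5 - 23 = -18)
(10*0 + 3)*S = (10*0 + 3)*(-18) = (0 + 3)*(-18) = 3*(-18) = -54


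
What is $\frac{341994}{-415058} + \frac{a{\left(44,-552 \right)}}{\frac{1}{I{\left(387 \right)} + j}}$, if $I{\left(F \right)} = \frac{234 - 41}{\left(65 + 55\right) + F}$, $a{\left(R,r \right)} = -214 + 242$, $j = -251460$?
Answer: $- \frac{740820665467403}{105217203} \approx -7.0409 \cdot 10^{6}$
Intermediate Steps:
$a{\left(R,r \right)} = 28$
$I{\left(F \right)} = \frac{193}{120 + F}$
$\frac{341994}{-415058} + \frac{a{\left(44,-552 \right)}}{\frac{1}{I{\left(387 \right)} + j}} = \frac{341994}{-415058} + \frac{28}{\frac{1}{\frac{193}{120 + 387} - 251460}} = 341994 \left(- \frac{1}{415058}\right) + \frac{28}{\frac{1}{\frac{193}{507} - 251460}} = - \frac{170997}{207529} + \frac{28}{\frac{1}{193 \cdot \frac{1}{507} - 251460}} = - \frac{170997}{207529} + \frac{28}{\frac{1}{\frac{193}{507} - 251460}} = - \frac{170997}{207529} + \frac{28}{\frac{1}{- \frac{127490027}{507}}} = - \frac{170997}{207529} + \frac{28}{- \frac{507}{127490027}} = - \frac{170997}{207529} + 28 \left(- \frac{127490027}{507}\right) = - \frac{170997}{207529} - \frac{3569720756}{507} = - \frac{740820665467403}{105217203}$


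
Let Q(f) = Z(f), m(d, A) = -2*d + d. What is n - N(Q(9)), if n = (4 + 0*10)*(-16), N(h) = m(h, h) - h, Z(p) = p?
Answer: -46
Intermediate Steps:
m(d, A) = -d
Q(f) = f
N(h) = -2*h (N(h) = -h - h = -2*h)
n = -64 (n = (4 + 0)*(-16) = 4*(-16) = -64)
n - N(Q(9)) = -64 - (-2)*9 = -64 - 1*(-18) = -64 + 18 = -46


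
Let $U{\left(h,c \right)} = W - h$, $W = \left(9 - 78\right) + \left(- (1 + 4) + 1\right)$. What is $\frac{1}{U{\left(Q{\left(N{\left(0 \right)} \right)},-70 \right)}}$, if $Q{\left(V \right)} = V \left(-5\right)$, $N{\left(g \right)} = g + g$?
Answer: $- \frac{1}{73} \approx -0.013699$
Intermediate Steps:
$N{\left(g \right)} = 2 g$
$Q{\left(V \right)} = - 5 V$
$W = -73$ ($W = -69 + \left(\left(-1\right) 5 + 1\right) = -69 + \left(-5 + 1\right) = -69 - 4 = -73$)
$U{\left(h,c \right)} = -73 - h$
$\frac{1}{U{\left(Q{\left(N{\left(0 \right)} \right)},-70 \right)}} = \frac{1}{-73 - - 5 \cdot 2 \cdot 0} = \frac{1}{-73 - \left(-5\right) 0} = \frac{1}{-73 - 0} = \frac{1}{-73 + 0} = \frac{1}{-73} = - \frac{1}{73}$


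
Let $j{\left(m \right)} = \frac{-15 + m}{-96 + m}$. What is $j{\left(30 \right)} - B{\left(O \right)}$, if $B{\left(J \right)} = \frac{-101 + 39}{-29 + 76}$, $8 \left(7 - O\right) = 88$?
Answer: $\frac{1129}{1034} \approx 1.0919$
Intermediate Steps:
$O = -4$ ($O = 7 - 11 = -4$)
$j{\left(m \right)} = \frac{-15 + m}{-96 + m}$
$B{\left(J \right)} = - \frac{62}{47}$
$j{\left(30 \right)} - B{\left(O \right)} = \frac{-15 + 30}{-96 + 30} - - \frac{62}{47} = \frac{1}{-66} \cdot 15 + \frac{62}{47} = \left(- \frac{1}{66}\right) 15 + \frac{62}{47} = - \frac{5}{22} + \frac{62}{47} = \frac{1129}{1034}$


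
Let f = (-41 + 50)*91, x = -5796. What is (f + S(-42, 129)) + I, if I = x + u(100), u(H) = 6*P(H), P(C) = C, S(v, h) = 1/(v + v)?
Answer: -367669/84 ≈ -4377.0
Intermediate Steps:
S(v, h) = 1/(2*v)
u(H) = 6*H
f = 819 (f = 9*91 = 819)
I = -5196 (I = -5796 + 6*100 = -5796 + 600 = -5196)
(f + S(-42, 129)) + I = (819 + (½)/(-42)) - 5196 = (819 + (½)*(-1/42)) - 5196 = (819 - 1/84) - 5196 = 68795/84 - 5196 = -367669/84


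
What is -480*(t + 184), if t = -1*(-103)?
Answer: -137760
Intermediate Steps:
t = 103
-480*(t + 184) = -480*(103 + 184) = -480*287 = -137760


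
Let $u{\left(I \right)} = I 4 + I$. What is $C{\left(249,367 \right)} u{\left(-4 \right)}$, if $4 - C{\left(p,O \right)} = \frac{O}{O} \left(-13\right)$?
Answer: $-340$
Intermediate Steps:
$C{\left(p,O \right)} = 17$ ($C{\left(p,O \right)} = 4 - \frac{O}{O} \left(-13\right) = 4 - 1 \left(-13\right) = 4 - -13 = 4 + 13 = 17$)
$u{\left(I \right)} = 5 I$ ($u{\left(I \right)} = 4 I + I = 5 I$)
$C{\left(249,367 \right)} u{\left(-4 \right)} = 17 \cdot 5 \left(-4\right) = 17 \left(-20\right) = -340$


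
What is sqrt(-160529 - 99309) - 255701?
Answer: -255701 + I*sqrt(259838) ≈ -2.557e+5 + 509.74*I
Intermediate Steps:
sqrt(-160529 - 99309) - 255701 = sqrt(-259838) - 255701 = I*sqrt(259838) - 255701 = -255701 + I*sqrt(259838)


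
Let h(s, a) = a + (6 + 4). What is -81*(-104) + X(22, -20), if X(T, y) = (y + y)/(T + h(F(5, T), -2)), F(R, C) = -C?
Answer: 25268/3 ≈ 8422.7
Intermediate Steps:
h(s, a) = 10 + a (h(s, a) = a + 10 = 10 + a)
X(T, y) = 2*y/(8 + T) (X(T, y) = (y + y)/(T + (10 - 2)) = (2*y)/(T + 8) = (2*y)/(8 + T) = 2*y/(8 + T))
-81*(-104) + X(22, -20) = -81*(-104) + 2*(-20)/(8 + 22) = 8424 + 2*(-20)/30 = 8424 + 2*(-20)*(1/30) = 8424 - 4/3 = 25268/3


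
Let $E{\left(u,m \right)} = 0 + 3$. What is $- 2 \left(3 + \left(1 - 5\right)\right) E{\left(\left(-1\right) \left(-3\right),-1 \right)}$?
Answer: $6$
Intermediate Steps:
$E{\left(u,m \right)} = 3$
$- 2 \left(3 + \left(1 - 5\right)\right) E{\left(\left(-1\right) \left(-3\right),-1 \right)} = - 2 \left(3 + \left(1 - 5\right)\right) 3 = - 2 \left(3 - 4\right) 3 = \left(-2\right) \left(-1\right) 3 = 2 \cdot 3 = 6$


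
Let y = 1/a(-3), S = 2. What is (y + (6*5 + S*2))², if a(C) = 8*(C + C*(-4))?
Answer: 5997601/5184 ≈ 1156.9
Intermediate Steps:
a(C) = -24*C (a(C) = 8*(C - 4*C) = 8*(-3*C) = -24*C)
y = 1/72 (y = 1/(-24*(-3)) = 1/72 ≈ 0.013889)
(y + (6*5 + S*2))² = (1/72 + (6*5 + 2*2))² = (1/72 + (30 + 4))² = (1/72 + 34)² = (2449/72)² = 5997601/5184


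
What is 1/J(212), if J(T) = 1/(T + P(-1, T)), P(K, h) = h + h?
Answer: 636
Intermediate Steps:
P(K, h) = 2*h
J(T) = 1/(3*T) (J(T) = 1/(T + 2*T) = 1/(3*T))
1/J(212) = 1/((1/3)/212) = 1/((1/3)*(1/212)) = 1/(1/636) = 636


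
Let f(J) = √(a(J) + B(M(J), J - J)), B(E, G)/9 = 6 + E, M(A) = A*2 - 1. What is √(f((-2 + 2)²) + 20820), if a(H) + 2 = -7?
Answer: 3*√2314 ≈ 144.31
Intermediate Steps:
a(H) = -9 (a(H) = -2 - 7 = -9)
M(A) = -1 + 2*A (M(A) = 2*A - 1 = -1 + 2*A)
B(E, G) = 54 + 9*E (B(E, G) = 9*(6 + E) = 54 + 9*E)
f(J) = √(36 + 18*J) (f(J) = √(-9 + (54 + 9*(-1 + 2*J))) = √(-9 + (54 + (-9 + 18*J))) = √(-9 + (45 + 18*J)) = √(36 + 18*J))
√(f((-2 + 2)²) + 20820) = √(3*√(4 + 2*(-2 + 2)²) + 20820) = √(3*√(4 + 2*0²) + 20820) = √(3*√(4 + 2*0) + 20820) = √(3*√(4 + 0) + 20820) = √(3*√4 + 20820) = √(3*2 + 20820) = √(6 + 20820) = √20826 = 3*√2314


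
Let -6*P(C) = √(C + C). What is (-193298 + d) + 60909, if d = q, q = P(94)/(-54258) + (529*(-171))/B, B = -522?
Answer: -7668511/58 + √47/162774 ≈ -1.3222e+5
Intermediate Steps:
P(C) = -√2*√C/6 (P(C) = -√(C + C)/6 = -√2*√C/6)
q = 10051/58 + √47/162774 (q = -√2*√94/6/(-54258) + (529*(-171))/(-522) = -√47/3*(-1/54258) - 90459*(-1/522) = √47/162774 + 10051/58 = 10051/58 + √47/162774 ≈ 173.29)
d = 10051/58 + √47/162774 ≈ 173.29
(-193298 + d) + 60909 = (-193298 + (10051/58 + √47/162774)) + 60909 = (-11201233/58 + √47/162774) + 60909 = -7668511/58 + √47/162774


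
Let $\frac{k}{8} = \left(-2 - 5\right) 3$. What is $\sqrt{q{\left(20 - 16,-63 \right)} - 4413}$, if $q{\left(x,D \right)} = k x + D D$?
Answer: $6 i \sqrt{31} \approx 33.407 i$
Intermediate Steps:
$k = -168$ ($k = 8 \left(-2 - 5\right) 3 = 8 \left(\left(-7\right) 3\right) = 8 \left(-21\right) = -168$)
$q{\left(x,D \right)} = D^{2} - 168 x$ ($q{\left(x,D \right)} = - 168 x + D D = - 168 x + D^{2} = D^{2} - 168 x$)
$\sqrt{q{\left(20 - 16,-63 \right)} - 4413} = \sqrt{\left(\left(-63\right)^{2} - 168 \left(20 - 16\right)\right) - 4413} = \sqrt{\left(3969 - 672\right) - 4413} = \sqrt{3297 - 4413} = \sqrt{-1116} = 6 i \sqrt{31}$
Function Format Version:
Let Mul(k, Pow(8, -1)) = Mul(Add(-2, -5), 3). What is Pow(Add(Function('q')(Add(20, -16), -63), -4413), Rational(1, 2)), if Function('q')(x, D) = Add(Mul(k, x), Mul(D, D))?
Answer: Mul(6, I, Pow(31, Rational(1, 2))) ≈ Mul(33.407, I)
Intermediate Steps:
k = -168 (k = Mul(8, Mul(Add(-2, -5), 3)) = Mul(8, Mul(-7, 3)) = Mul(8, -21) = -168)
Function('q')(x, D) = Add(Pow(D, 2), Mul(-168, x)) (Function('q')(x, D) = Add(Mul(-168, x), Mul(D, D)) = Add(Mul(-168, x), Pow(D, 2)) = Add(Pow(D, 2), Mul(-168, x)))
Pow(Add(Function('q')(Add(20, -16), -63), -4413), Rational(1, 2)) = Pow(Add(Add(Pow(-63, 2), Mul(-168, Add(20, -16))), -4413), Rational(1, 2)) = Pow(Add(Add(3969, Mul(-168, 4)), -4413), Rational(1, 2)) = Pow(Add(Add(3969, -672), -4413), Rational(1, 2)) = Pow(Add(3297, -4413), Rational(1, 2)) = Pow(-1116, Rational(1, 2)) = Mul(6, I, Pow(31, Rational(1, 2)))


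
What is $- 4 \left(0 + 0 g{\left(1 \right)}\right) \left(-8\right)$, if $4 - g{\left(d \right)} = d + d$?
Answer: $0$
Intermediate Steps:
$g{\left(d \right)} = 4 - 2 d$ ($g{\left(d \right)} = 4 - \left(d + d\right) = 4 - 2 d$)
$- 4 \left(0 + 0 g{\left(1 \right)}\right) \left(-8\right) = - 4 \left(0 + 0 \left(4 - 2\right)\right) \left(-8\right) = - 4 \left(0 + 0 \cdot 2\right) \left(-8\right) = - 4 \left(0 + 0\right) \left(-8\right) = \left(-4\right) 0 \left(-8\right) = 0 \left(-8\right) = 0$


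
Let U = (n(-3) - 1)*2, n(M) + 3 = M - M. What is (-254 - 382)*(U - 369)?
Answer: 239772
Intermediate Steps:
n(M) = -3 (n(M) = -3 + (M - M) = -3 + 0 = -3)
U = -8 (U = (-3 - 1)*2 = -4*2 = -8)
(-254 - 382)*(U - 369) = (-254 - 382)*(-8 - 369) = -636*(-377) = 239772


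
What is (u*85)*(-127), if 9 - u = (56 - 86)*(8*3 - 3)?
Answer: -6898005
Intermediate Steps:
u = 639 (u = 9 - (56 - 86)*(8*3 - 3) = 9 - (-30)*(24 - 3) = 9 - (-30)*21 = 9 - 1*(-630) = 9 + 630 = 639)
(u*85)*(-127) = (639*85)*(-127) = 54315*(-127) = -6898005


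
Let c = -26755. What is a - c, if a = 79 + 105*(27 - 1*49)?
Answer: 24524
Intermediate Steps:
a = -2231 (a = 79 + 105*(27 - 49) = 79 + 105*(-22) = 79 - 2310 = -2231)
a - c = -2231 - 1*(-26755) = -2231 + 26755 = 24524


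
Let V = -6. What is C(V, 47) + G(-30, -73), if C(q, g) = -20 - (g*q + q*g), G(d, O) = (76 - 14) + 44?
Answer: 650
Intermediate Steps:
G(d, O) = 106 (G(d, O) = 62 + 44 = 106)
C(q, g) = -20 - 2*g*q (C(q, g) = -20 - (g*q + g*q) = -20 - 2*g*q)
C(V, 47) + G(-30, -73) = (-20 - 2*47*(-6)) + 106 = (-20 + 564) + 106 = 544 + 106 = 650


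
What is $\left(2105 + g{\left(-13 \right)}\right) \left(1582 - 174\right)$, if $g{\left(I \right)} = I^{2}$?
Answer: $3201792$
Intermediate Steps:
$\left(2105 + g{\left(-13 \right)}\right) \left(1582 - 174\right) = \left(2105 + \left(-13\right)^{2}\right) \left(1582 - 174\right) = \left(2105 + 169\right) 1408 = 2274 \cdot 1408 = 3201792$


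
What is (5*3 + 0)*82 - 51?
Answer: 1179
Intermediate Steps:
(5*3 + 0)*82 - 51 = (15 + 0)*82 - 51 = 15*82 - 51 = 1230 - 51 = 1179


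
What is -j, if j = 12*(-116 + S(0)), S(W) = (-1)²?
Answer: 1380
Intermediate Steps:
S(W) = 1
j = -1380 (j = 12*(-116 + 1) = 12*(-115) = -1380)
-j = -1*(-1380) = 1380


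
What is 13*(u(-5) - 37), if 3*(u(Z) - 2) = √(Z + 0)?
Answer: -455 + 13*I*√5/3 ≈ -455.0 + 9.6896*I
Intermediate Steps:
u(Z) = 2 + √Z/3 (u(Z) = 2 + √(Z + 0)/3 = 2 + √Z/3)
13*(u(-5) - 37) = 13*((2 + √(-5)/3) - 37) = 13*((2 + (I*√5)/3) - 37) = 13*((2 + I*√5/3) - 37) = 13*(-35 + I*√5/3) = -455 + 13*I*√5/3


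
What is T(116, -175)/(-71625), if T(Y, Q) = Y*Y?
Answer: -13456/71625 ≈ -0.18787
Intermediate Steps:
T(Y, Q) = Y**2
T(116, -175)/(-71625) = 116**2/(-71625) = 13456*(-1/71625) = -13456/71625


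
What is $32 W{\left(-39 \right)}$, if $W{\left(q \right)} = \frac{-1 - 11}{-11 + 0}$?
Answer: $\frac{384}{11} \approx 34.909$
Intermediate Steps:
$W{\left(q \right)} = \frac{12}{11}$ ($W{\left(q \right)} = - \frac{12}{-11} = \left(-12\right) \left(- \frac{1}{11}\right) = \frac{12}{11}$)
$32 W{\left(-39 \right)} = 32 \cdot \frac{12}{11} = \frac{384}{11}$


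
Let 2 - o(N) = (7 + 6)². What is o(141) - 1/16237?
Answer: -2711580/16237 ≈ -167.00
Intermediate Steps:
o(N) = -167 (o(N) = 2 - (7 + 6)² = 2 - 1*13² = 2 - 1*169 = 2 - 169 = -167)
o(141) - 1/16237 = -167 - 1/16237 = -2711580/16237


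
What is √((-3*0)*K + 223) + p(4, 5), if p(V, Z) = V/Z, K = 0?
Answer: ⅘ + √223 ≈ 15.733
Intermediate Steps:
√((-3*0)*K + 223) + p(4, 5) = √(-3*0*0 + 223) + 4/5 = √(0*0 + 223) + 4*(⅕) = √(0 + 223) + ⅘ = √223 + ⅘ = ⅘ + √223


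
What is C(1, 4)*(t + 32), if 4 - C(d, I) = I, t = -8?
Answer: 0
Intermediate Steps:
C(d, I) = 4 - I
C(1, 4)*(t + 32) = (4 - 1*4)*(-8 + 32) = (4 - 4)*24 = 0*24 = 0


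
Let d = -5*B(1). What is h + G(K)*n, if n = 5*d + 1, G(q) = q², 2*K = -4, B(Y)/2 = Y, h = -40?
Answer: -236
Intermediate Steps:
B(Y) = 2*Y
K = -2 (K = (½)*(-4) = -2)
d = -10 ≈ -10.000
n = -49 (n = 5*(-10) + 1 = -50 + 1 = -49)
h + G(K)*n = -40 + (-2)²*(-49) = -40 + 4*(-49) = -40 - 196 = -236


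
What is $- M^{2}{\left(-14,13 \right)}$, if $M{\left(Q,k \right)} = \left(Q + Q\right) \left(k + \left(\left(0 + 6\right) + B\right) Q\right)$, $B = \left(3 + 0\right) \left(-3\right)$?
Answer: $-2371600$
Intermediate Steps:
$B = -9$ ($B = 3 \left(-3\right) = -9$)
$M{\left(Q,k \right)} = 2 Q \left(k - 3 Q\right)$ ($M{\left(Q,k \right)} = \left(Q + Q\right) \left(k + \left(\left(0 + 6\right) - 9\right) Q\right) = 2 Q \left(k + \left(6 - 9\right) Q\right) = 2 Q \left(k - 3 Q\right)$)
$- M^{2}{\left(-14,13 \right)} = - \left(2 \left(-14\right) \left(13 - -42\right)\right)^{2} = - \left(2 \left(-14\right) \left(13 + 42\right)\right)^{2} = - \left(2 \left(-14\right) 55\right)^{2} = - \left(-1540\right)^{2} = \left(-1\right) 2371600 = -2371600$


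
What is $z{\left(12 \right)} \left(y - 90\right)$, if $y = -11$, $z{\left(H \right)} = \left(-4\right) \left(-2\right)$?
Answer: $-808$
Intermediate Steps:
$z{\left(H \right)} = 8$
$z{\left(12 \right)} \left(y - 90\right) = 8 \left(-11 - 90\right) = 8 \left(-101\right) = -808$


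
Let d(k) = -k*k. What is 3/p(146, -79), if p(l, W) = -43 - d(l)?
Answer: 1/7091 ≈ 0.00014102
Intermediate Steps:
d(k) = -k**2
p(l, W) = -43 + l**2 (p(l, W) = -43 - (-1)*l**2 = -43 + l**2)
3/p(146, -79) = 3/(-43 + 146**2) = 3/(-43 + 21316) = 3/21273 = 3*(1/21273) = 1/7091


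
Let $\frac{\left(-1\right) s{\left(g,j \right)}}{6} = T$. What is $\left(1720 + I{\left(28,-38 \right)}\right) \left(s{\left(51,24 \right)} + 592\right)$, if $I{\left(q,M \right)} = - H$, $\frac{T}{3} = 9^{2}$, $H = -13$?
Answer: $-1500778$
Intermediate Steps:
$T = 243$ ($T = 3 \cdot 9^{2} = 3 \cdot 81 = 243$)
$I{\left(q,M \right)} = 13$ ($I{\left(q,M \right)} = \left(-1\right) \left(-13\right) = 13$)
$s{\left(g,j \right)} = -1458$ ($s{\left(g,j \right)} = \left(-6\right) 243 = -1458$)
$\left(1720 + I{\left(28,-38 \right)}\right) \left(s{\left(51,24 \right)} + 592\right) = \left(1720 + 13\right) \left(-1458 + 592\right) = 1733 \left(-866\right) = -1500778$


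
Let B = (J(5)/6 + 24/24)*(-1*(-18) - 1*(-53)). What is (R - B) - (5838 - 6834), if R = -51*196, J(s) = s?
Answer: -54781/6 ≈ -9130.2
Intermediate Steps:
B = 781/6 (B = (5/6 + 24/24)*(-1*(-18) - 1*(-53)) = (5*(1/6) + 24*(1/24))*(18 + 53) = (5/6 + 1)*71 = (11/6)*71 = 781/6 ≈ 130.17)
R = -9996
(R - B) - (5838 - 6834) = (-9996 - 1*781/6) - (5838 - 6834) = (-9996 - 781/6) - 1*(-996) = -60757/6 + 996 = -54781/6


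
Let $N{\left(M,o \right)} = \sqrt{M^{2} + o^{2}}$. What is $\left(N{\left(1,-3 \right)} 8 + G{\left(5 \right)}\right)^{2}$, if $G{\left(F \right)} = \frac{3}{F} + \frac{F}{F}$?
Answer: $\frac{16064}{25} + \frac{128 \sqrt{10}}{5} \approx 723.51$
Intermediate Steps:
$G{\left(F \right)} = 1 + \frac{3}{F}$ ($G{\left(F \right)} = \frac{3}{F} + 1 = 1 + \frac{3}{F}$)
$\left(N{\left(1,-3 \right)} 8 + G{\left(5 \right)}\right)^{2} = \left(\sqrt{1^{2} + \left(-3\right)^{2}} \cdot 8 + \frac{3 + 5}{5}\right)^{2} = \left(\sqrt{1 + 9} \cdot 8 + \frac{1}{5} \cdot 8\right)^{2} = \left(\sqrt{10} \cdot 8 + \frac{8}{5}\right)^{2} = \left(8 \sqrt{10} + \frac{8}{5}\right)^{2} = \left(\frac{8}{5} + 8 \sqrt{10}\right)^{2}$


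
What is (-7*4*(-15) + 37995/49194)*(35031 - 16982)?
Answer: 124534941425/16398 ≈ 7.5945e+6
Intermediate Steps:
(-7*4*(-15) + 37995/49194)*(35031 - 16982) = (-28*(-15) + 37995*(1/49194))*18049 = (420 + 12665/16398)*18049 = (6899825/16398)*18049 = 124534941425/16398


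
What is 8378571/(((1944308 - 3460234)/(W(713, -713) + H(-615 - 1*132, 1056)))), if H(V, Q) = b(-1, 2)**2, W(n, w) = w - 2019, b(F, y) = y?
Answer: 11428370844/757963 ≈ 15078.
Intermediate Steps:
W(n, w) = -2019 + w
H(V, Q) = 4 (H(V, Q) = 2**2 = 4)
8378571/(((1944308 - 3460234)/(W(713, -713) + H(-615 - 1*132, 1056)))) = 8378571/(((1944308 - 3460234)/((-2019 - 713) + 4))) = 8378571/((-1515926/(-2732 + 4))) = 8378571/((-1515926/(-2728))) = 8378571/((-1515926*(-1/2728))) = 8378571/(757963/1364) = 8378571*(1364/757963) = 11428370844/757963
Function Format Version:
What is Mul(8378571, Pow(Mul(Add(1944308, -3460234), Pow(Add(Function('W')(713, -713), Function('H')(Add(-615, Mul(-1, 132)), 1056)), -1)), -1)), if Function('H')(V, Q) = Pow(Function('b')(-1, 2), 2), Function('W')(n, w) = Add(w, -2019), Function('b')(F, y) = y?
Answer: Rational(11428370844, 757963) ≈ 15078.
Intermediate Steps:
Function('W')(n, w) = Add(-2019, w)
Function('H')(V, Q) = 4 (Function('H')(V, Q) = Pow(2, 2) = 4)
Mul(8378571, Pow(Mul(Add(1944308, -3460234), Pow(Add(Function('W')(713, -713), Function('H')(Add(-615, Mul(-1, 132)), 1056)), -1)), -1)) = Mul(8378571, Pow(Mul(Add(1944308, -3460234), Pow(Add(Add(-2019, -713), 4), -1)), -1)) = Mul(8378571, Pow(Mul(-1515926, Pow(Add(-2732, 4), -1)), -1)) = Mul(8378571, Pow(Mul(-1515926, Pow(-2728, -1)), -1)) = Mul(8378571, Pow(Mul(-1515926, Rational(-1, 2728)), -1)) = Mul(8378571, Pow(Rational(757963, 1364), -1)) = Mul(8378571, Rational(1364, 757963)) = Rational(11428370844, 757963)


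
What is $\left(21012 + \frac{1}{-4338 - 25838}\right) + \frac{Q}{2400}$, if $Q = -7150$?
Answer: $\frac{1901904635}{90528} \approx 21009.0$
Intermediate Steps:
$\left(21012 + \frac{1}{-4338 - 25838}\right) + \frac{Q}{2400} = \left(21012 + \frac{1}{-4338 - 25838}\right) - \frac{7150}{2400} = \left(21012 + \frac{1}{-30176}\right) - \frac{143}{48} = \left(21012 - \frac{1}{30176}\right) - \frac{143}{48} = \frac{634058111}{30176} - \frac{143}{48} = \frac{1901904635}{90528}$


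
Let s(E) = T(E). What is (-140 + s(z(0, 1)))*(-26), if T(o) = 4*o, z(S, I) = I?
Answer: 3536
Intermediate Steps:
s(E) = 4*E
(-140 + s(z(0, 1)))*(-26) = (-140 + 4*1)*(-26) = (-140 + 4)*(-26) = -136*(-26) = 3536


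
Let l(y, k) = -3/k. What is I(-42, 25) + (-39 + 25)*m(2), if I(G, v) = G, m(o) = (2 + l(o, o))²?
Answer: -91/2 ≈ -45.500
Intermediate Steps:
m(o) = (2 - 3/o)²
I(-42, 25) + (-39 + 25)*m(2) = -42 + (-39 + 25)*((-3 + 2*2)²/2²) = -42 - 7*(-3 + 4)²/2 = -42 - 7*1²/2 = -42 - 7/2 = -91/2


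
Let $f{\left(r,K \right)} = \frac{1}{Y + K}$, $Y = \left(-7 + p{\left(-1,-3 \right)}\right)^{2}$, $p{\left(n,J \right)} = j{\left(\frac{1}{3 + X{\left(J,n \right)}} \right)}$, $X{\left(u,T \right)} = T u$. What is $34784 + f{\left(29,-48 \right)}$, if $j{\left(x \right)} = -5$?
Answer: $\frac{3339265}{96} \approx 34784.0$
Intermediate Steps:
$p{\left(n,J \right)} = -5$
$Y = 144$ ($Y = \left(-7 - 5\right)^{2} = \left(-12\right)^{2} = 144$)
$f{\left(r,K \right)} = \frac{1}{144 + K}$
$34784 + f{\left(29,-48 \right)} = 34784 + \frac{1}{144 - 48} = 34784 + \frac{1}{96} = \frac{3339265}{96}$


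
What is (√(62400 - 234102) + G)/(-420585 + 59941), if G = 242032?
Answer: -60508/90161 - 3*I*√19078/360644 ≈ -0.67111 - 0.001149*I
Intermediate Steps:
(√(62400 - 234102) + G)/(-420585 + 59941) = (√(62400 - 234102) + 242032)/(-420585 + 59941) = (√(-171702) + 242032)/(-360644) = (3*I*√19078 + 242032)*(-1/360644) = (242032 + 3*I*√19078)*(-1/360644) = -60508/90161 - 3*I*√19078/360644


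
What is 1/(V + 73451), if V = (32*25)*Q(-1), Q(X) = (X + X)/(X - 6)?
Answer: 7/515757 ≈ 1.3572e-5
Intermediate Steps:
Q(X) = 2*X/(-6 + X) (Q(X) = (2*X)/(-6 + X) = 2*X/(-6 + X))
V = 1600/7 (V = (32*25)*(2*(-1)/(-6 - 1)) = 800*(2*(-1)/(-7)) = 800*(2*(-1)*(-1/7)) = 800*(2/7) = 1600/7 ≈ 228.57)
1/(V + 73451) = 1/(1600/7 + 73451) = 1/(515757/7) = 7/515757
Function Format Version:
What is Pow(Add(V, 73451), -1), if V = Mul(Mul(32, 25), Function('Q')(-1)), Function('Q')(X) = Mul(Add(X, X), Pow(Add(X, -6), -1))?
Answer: Rational(7, 515757) ≈ 1.3572e-5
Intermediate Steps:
Function('Q')(X) = Mul(2, X, Pow(Add(-6, X), -1)) (Function('Q')(X) = Mul(Mul(2, X), Pow(Add(-6, X), -1)) = Mul(2, X, Pow(Add(-6, X), -1)))
V = Rational(1600, 7) (V = Mul(Mul(32, 25), Mul(2, -1, Pow(Add(-6, -1), -1))) = Mul(800, Mul(2, -1, Pow(-7, -1))) = Mul(800, Mul(2, -1, Rational(-1, 7))) = Mul(800, Rational(2, 7)) = Rational(1600, 7) ≈ 228.57)
Pow(Add(V, 73451), -1) = Pow(Add(Rational(1600, 7), 73451), -1) = Pow(Rational(515757, 7), -1) = Rational(7, 515757)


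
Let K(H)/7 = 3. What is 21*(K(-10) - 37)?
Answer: -336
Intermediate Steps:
K(H) = 21 (K(H) = 7*3 = 21)
21*(K(-10) - 37) = 21*(21 - 37) = 21*(-16) = -336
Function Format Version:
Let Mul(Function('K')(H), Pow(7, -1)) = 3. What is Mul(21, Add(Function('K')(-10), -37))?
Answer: -336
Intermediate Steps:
Function('K')(H) = 21 (Function('K')(H) = Mul(7, 3) = 21)
Mul(21, Add(Function('K')(-10), -37)) = Mul(21, Add(21, -37)) = Mul(21, -16) = -336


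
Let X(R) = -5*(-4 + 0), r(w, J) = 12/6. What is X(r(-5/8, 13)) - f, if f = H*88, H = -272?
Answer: 23956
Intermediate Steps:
r(w, J) = 2 (r(w, J) = 12*(1/6) = 2)
X(R) = 20 (X(R) = -5*(-4) = 20)
f = -23936 (f = -272*88 = -23936)
X(r(-5/8, 13)) - f = 20 - 1*(-23936) = 20 + 23936 = 23956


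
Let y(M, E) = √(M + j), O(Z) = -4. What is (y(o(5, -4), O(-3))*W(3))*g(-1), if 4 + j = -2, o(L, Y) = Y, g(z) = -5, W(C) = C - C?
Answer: 0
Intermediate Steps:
W(C) = 0
j = -6 (j = -4 - 2 = -6)
y(M, E) = √(-6 + M) (y(M, E) = √(M - 6) = √(-6 + M))
(y(o(5, -4), O(-3))*W(3))*g(-1) = (√(-6 - 4)*0)*(-5) = (√(-10)*0)*(-5) = ((I*√10)*0)*(-5) = 0*(-5) = 0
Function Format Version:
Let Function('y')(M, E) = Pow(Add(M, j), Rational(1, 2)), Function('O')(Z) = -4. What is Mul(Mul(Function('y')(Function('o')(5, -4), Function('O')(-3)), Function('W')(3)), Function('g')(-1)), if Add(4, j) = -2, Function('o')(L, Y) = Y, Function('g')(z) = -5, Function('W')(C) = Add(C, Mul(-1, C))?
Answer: 0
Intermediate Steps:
Function('W')(C) = 0
j = -6 (j = Add(-4, -2) = -6)
Function('y')(M, E) = Pow(Add(-6, M), Rational(1, 2)) (Function('y')(M, E) = Pow(Add(M, -6), Rational(1, 2)) = Pow(Add(-6, M), Rational(1, 2)))
Mul(Mul(Function('y')(Function('o')(5, -4), Function('O')(-3)), Function('W')(3)), Function('g')(-1)) = Mul(Mul(Pow(Add(-6, -4), Rational(1, 2)), 0), -5) = Mul(Mul(Pow(-10, Rational(1, 2)), 0), -5) = Mul(Mul(Mul(I, Pow(10, Rational(1, 2))), 0), -5) = Mul(0, -5) = 0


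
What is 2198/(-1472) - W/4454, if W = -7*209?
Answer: -1909089/1639072 ≈ -1.1647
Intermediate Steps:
W = -1463
2198/(-1472) - W/4454 = 2198/(-1472) - 1*(-1463)/4454 = 2198*(-1/1472) + 1463*(1/4454) = -1099/736 + 1463/4454 = -1909089/1639072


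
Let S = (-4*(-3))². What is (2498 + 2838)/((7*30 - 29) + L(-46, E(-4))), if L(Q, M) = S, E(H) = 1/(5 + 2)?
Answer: 5336/325 ≈ 16.418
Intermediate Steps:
E(H) = ⅐ (E(H) = 1/7 = ⅐)
S = 144 (S = 12² = 144)
L(Q, M) = 144
(2498 + 2838)/((7*30 - 29) + L(-46, E(-4))) = (2498 + 2838)/((7*30 - 29) + 144) = 5336/((210 - 29) + 144) = 5336/(181 + 144) = 5336/325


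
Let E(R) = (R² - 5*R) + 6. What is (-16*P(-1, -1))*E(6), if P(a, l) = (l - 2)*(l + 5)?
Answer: 2304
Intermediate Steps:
P(a, l) = (-2 + l)*(5 + l)
E(R) = 6 + R² - 5*R
(-16*P(-1, -1))*E(6) = (-16*(-10 + (-1)² + 3*(-1)))*(6 + 6² - 5*6) = (-16*(-10 + 1 - 3))*(6 + 36 - 30) = -16*(-12)*12 = 192*12 = 2304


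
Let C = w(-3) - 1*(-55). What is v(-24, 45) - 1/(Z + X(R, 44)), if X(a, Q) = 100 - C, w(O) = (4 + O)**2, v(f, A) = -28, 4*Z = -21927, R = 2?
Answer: -609024/21751 ≈ -28.000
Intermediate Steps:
Z = -21927/4 (Z = (1/4)*(-21927) = -21927/4 ≈ -5481.8)
C = 56 (C = (4 - 3)**2 - 1*(-55) = 1**2 + 55 = 1 + 55 = 56)
X(a, Q) = 44 (X(a, Q) = 100 - 1*56 = 100 - 56 = 44)
v(-24, 45) - 1/(Z + X(R, 44)) = -28 - 1/(-21927/4 + 44) = -28 - 1/(-21751/4) = -28 - 1*(-4/21751) = -28 + 4/21751 = -609024/21751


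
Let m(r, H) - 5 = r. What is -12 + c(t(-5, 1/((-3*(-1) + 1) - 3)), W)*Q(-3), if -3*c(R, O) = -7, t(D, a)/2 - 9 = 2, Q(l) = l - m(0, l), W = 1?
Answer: -92/3 ≈ -30.667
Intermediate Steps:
m(r, H) = 5 + r
Q(l) = -5 + l (Q(l) = l - (5 + 0) = l - 1*5 = l - 5 = -5 + l)
t(D, a) = 22 (t(D, a) = 18 + 2*2 = 18 + 4 = 22)
c(R, O) = 7/3 (c(R, O) = -⅓*(-7) = 7/3)
-12 + c(t(-5, 1/((-3*(-1) + 1) - 3)), W)*Q(-3) = -12 + 7*(-5 - 3)/3 = -12 + (7/3)*(-8) = -12 - 56/3 = -92/3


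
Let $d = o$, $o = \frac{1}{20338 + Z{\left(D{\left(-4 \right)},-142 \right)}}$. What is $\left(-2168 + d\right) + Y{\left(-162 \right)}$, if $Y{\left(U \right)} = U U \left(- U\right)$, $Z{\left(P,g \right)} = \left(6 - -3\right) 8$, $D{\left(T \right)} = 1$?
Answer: $\frac{86729437601}{20410} \approx 4.2494 \cdot 10^{6}$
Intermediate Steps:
$Z{\left(P,g \right)} = 72$ ($Z{\left(P,g \right)} = \left(6 + 3\right) 8 = 9 \cdot 8 = 72$)
$Y{\left(U \right)} = - U^{3}$ ($Y{\left(U \right)} = U^{2} \left(- U\right) = - U^{3}$)
$o = \frac{1}{20410}$ ($o = \frac{1}{20338 + 72} = \frac{1}{20410} \approx 4.8996 \cdot 10^{-5}$)
$d = \frac{1}{20410} \approx 4.8996 \cdot 10^{-5}$
$\left(-2168 + d\right) + Y{\left(-162 \right)} = \left(-2168 + \frac{1}{20410}\right) - \left(-162\right)^{3} = - \frac{44248879}{20410} - -4251528 = - \frac{44248879}{20410} + 4251528 = \frac{86729437601}{20410}$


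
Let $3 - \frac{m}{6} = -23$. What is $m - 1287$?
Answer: $-1131$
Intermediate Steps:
$m = 156$ ($m = 18 - -138 = 18 + 138 = 156$)
$m - 1287 = 156 - 1287 = -1131$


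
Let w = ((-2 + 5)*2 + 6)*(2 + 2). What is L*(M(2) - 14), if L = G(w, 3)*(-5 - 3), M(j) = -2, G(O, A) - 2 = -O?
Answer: -5888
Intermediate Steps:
w = 48 (w = (3*2 + 6)*4 = (6 + 6)*4 = 12*4 = 48)
G(O, A) = 2 - O
L = 368 (L = (2 - 1*48)*(-5 - 3) = (2 - 48)*(-8) = -46*(-8) = 368)
L*(M(2) - 14) = 368*(-2 - 14) = 368*(-16) = -5888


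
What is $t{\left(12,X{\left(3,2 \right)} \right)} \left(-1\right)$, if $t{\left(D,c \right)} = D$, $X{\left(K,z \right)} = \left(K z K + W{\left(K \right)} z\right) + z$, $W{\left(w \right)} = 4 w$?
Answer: $-12$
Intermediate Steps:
$X{\left(K,z \right)} = z + z K^{2} + 4 K z$ ($X{\left(K,z \right)} = \left(K z K + 4 K z\right) + z = \left(z K^{2} + 4 K z\right) + z = z + z K^{2} + 4 K z$)
$t{\left(12,X{\left(3,2 \right)} \right)} \left(-1\right) = 12 \left(-1\right) = -12$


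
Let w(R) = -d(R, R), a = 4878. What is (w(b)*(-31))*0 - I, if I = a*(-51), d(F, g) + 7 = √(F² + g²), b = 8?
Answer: 248778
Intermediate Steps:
d(F, g) = -7 + √(F² + g²)
w(R) = 7 - √2*√(R²) (w(R) = -(-7 + √(R² + R²)) = -(-7 + √(2*R²)) = -(-7 + √2*√(R²)) = 7 - √2*√(R²))
I = -248778 (I = 4878*(-51) = -248778)
(w(b)*(-31))*0 - I = ((7 - √2*√(8²))*(-31))*0 - 1*(-248778) = ((7 - √2*√64)*(-31))*0 + 248778 = ((7 - 1*√2*8)*(-31))*0 + 248778 = ((7 - 8*√2)*(-31))*0 + 248778 = (-217 + 248*√2)*0 + 248778 = 0 + 248778 = 248778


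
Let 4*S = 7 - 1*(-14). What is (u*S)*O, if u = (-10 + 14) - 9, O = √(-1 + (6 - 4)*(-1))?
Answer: -105*I*√3/4 ≈ -45.466*I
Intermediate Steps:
O = I*√3 (O = √(-1 + 2*(-1)) = √(-1 - 2) = √(-3) = I*√3 ≈ 1.732*I)
u = -5 (u = 4 - 9 = -5)
S = 21/4 (S = (7 - 1*(-14))/4 = (7 + 14)/4 = (¼)*21 = 21/4 ≈ 5.2500)
(u*S)*O = (-5*21/4)*(I*√3) = -105*I*√3/4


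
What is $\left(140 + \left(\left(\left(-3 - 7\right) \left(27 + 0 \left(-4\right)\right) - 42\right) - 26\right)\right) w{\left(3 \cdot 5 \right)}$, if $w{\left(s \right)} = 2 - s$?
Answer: $2574$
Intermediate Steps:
$\left(140 + \left(\left(\left(-3 - 7\right) \left(27 + 0 \left(-4\right)\right) - 42\right) - 26\right)\right) w{\left(3 \cdot 5 \right)} = \left(140 + \left(\left(\left(-3 - 7\right) \left(27 + 0 \left(-4\right)\right) - 42\right) - 26\right)\right) \left(2 - 3 \cdot 5\right) = \left(140 - \left(68 + 10 \left(27 + 0\right)\right)\right) \left(2 - 15\right) = \left(140 - 338\right) \left(2 - 15\right) = \left(140 - 338\right) \left(-13\right) = \left(-198\right) \left(-13\right) = 2574$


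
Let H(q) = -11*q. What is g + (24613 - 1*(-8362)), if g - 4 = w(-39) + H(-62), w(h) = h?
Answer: 33622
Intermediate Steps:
g = 647 (g = 4 + (-39 - 11*(-62)) = 4 + (-39 + 682) = 4 + 643 = 647)
g + (24613 - 1*(-8362)) = 647 + (24613 - 1*(-8362)) = 647 + (24613 + 8362) = 647 + 32975 = 33622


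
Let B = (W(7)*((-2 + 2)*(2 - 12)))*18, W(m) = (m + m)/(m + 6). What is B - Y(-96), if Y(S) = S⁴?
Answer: -84934656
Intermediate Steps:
W(m) = 2*m/(6 + m) (W(m) = (2*m)/(6 + m) = 2*m/(6 + m))
B = 0 (B = ((2*7/(6 + 7))*((-2 + 2)*(2 - 12)))*18 = ((2*7/13)*(0*(-10)))*18 = ((2*7*(1/13))*0)*18 = ((14/13)*0)*18 = 0*18 = 0)
B - Y(-96) = 0 - 1*(-96)⁴ = 0 - 1*84934656 = 0 - 84934656 = -84934656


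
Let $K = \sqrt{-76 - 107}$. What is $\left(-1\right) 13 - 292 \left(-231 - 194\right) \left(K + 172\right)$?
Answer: $21345187 + 124100 i \sqrt{183} \approx 2.1345 \cdot 10^{7} + 1.6788 \cdot 10^{6} i$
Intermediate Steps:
$K = i \sqrt{183}$ ($K = \sqrt{-183} = i \sqrt{183} \approx 13.528 i$)
$\left(-1\right) 13 - 292 \left(-231 - 194\right) \left(K + 172\right) = \left(-1\right) 13 - 292 \left(-231 - 194\right) \left(i \sqrt{183} + 172\right) = -13 - 292 \left(- 425 \left(172 + i \sqrt{183}\right)\right) = -13 - 292 \left(-73100 - 425 i \sqrt{183}\right) = -13 + \left(21345200 + 124100 i \sqrt{183}\right) = 21345187 + 124100 i \sqrt{183}$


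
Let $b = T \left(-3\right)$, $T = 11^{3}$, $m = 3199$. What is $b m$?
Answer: $-12773607$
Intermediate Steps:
$T = 1331$
$b = -3993$ ($b = 1331 \left(-3\right) = -3993$)
$b m = \left(-3993\right) 3199 = -12773607$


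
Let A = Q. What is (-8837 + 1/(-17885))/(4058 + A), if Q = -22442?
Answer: 79024873/164398920 ≈ 0.48069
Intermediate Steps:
A = -22442
(-8837 + 1/(-17885))/(4058 + A) = (-8837 + 1/(-17885))/(4058 - 22442) = (-8837 - 1/17885)/(-18384) = -158049746/17885*(-1/18384) = 79024873/164398920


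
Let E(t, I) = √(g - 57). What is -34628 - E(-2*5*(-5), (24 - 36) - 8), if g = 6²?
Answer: -34628 - I*√21 ≈ -34628.0 - 4.5826*I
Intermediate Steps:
g = 36
E(t, I) = I*√21 (E(t, I) = √(36 - 57) = √(-21) = I*√21)
-34628 - E(-2*5*(-5), (24 - 36) - 8) = -34628 - I*√21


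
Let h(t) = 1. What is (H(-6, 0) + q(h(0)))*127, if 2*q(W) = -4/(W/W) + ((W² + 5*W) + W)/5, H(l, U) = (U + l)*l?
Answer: 44069/10 ≈ 4406.9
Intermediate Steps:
H(l, U) = l*(U + l)
q(W) = -2 + W²/10 + 3*W/5 (q(W) = (-4/(W/W) + ((W² + 5*W) + W)/5)/2 = (-4/1 + (W² + 6*W)*(⅕))/2 = (-4*1 + (W²/5 + 6*W/5))/2 = (-4 + (W²/5 + 6*W/5))/2 = (-4 + W²/5 + 6*W/5)/2 = -2 + W²/10 + 3*W/5)
(H(-6, 0) + q(h(0)))*127 = (-6*(0 - 6) + (-2 + (⅒)*1² + (⅗)*1))*127 = (-6*(-6) + (-2 + (⅒)*1 + ⅗))*127 = (36 + (-2 + ⅒ + ⅗))*127 = (36 - 13/10)*127 = (347/10)*127 = 44069/10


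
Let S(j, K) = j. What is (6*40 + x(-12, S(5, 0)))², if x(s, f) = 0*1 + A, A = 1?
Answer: 58081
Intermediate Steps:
x(s, f) = 1 (x(s, f) = 0*1 + 1 = 0 + 1 = 1)
(6*40 + x(-12, S(5, 0)))² = (6*40 + 1)² = (240 + 1)² = 241² = 58081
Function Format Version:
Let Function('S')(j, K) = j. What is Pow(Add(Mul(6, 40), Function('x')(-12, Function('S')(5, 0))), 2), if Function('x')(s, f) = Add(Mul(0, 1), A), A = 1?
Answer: 58081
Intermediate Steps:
Function('x')(s, f) = 1 (Function('x')(s, f) = Add(Mul(0, 1), 1) = Add(0, 1) = 1)
Pow(Add(Mul(6, 40), Function('x')(-12, Function('S')(5, 0))), 2) = Pow(Add(Mul(6, 40), 1), 2) = Pow(Add(240, 1), 2) = Pow(241, 2) = 58081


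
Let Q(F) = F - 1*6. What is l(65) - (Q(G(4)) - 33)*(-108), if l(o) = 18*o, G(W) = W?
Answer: -2610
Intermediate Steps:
Q(F) = -6 + F (Q(F) = F - 6 = -6 + F)
l(65) - (Q(G(4)) - 33)*(-108) = 18*65 - ((-6 + 4) - 33)*(-108) = 1170 - (-2 - 33)*(-108) = 1170 - (-35)*(-108) = 1170 - 1*3780 = 1170 - 3780 = -2610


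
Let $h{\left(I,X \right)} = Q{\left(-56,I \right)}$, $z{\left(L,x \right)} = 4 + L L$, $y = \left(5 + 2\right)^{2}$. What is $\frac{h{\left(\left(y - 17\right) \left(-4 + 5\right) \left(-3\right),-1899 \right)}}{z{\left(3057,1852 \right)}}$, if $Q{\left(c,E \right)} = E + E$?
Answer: $- \frac{192}{9345253} \approx -2.0545 \cdot 10^{-5}$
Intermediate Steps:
$Q{\left(c,E \right)} = 2 E$
$y = 49$ ($y = 7^{2} = 49$)
$z{\left(L,x \right)} = 4 + L^{2}$
$h{\left(I,X \right)} = 2 I$
$\frac{h{\left(\left(y - 17\right) \left(-4 + 5\right) \left(-3\right),-1899 \right)}}{z{\left(3057,1852 \right)}} = \frac{2 \left(49 - 17\right) \left(-4 + 5\right) \left(-3\right)}{4 + 3057^{2}} = \frac{2 \cdot 32 \cdot 1 \left(-3\right)}{4 + 9345249} = \frac{2 \cdot 32 \left(-3\right)}{9345253} = 2 \left(-96\right) \frac{1}{9345253} = \left(-192\right) \frac{1}{9345253} = - \frac{192}{9345253}$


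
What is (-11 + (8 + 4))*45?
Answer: 45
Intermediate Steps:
(-11 + (8 + 4))*45 = (-11 + 12)*45 = 1*45 = 45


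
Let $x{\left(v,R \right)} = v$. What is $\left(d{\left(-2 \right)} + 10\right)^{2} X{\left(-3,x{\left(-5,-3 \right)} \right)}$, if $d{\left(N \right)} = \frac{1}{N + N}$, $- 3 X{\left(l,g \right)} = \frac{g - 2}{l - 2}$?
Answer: $- \frac{3549}{80} \approx -44.362$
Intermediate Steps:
$X{\left(l,g \right)} = - \frac{-2 + g}{3 \left(-2 + l\right)}$ ($X{\left(l,g \right)} = - \frac{\left(g - 2\right) \frac{1}{l - 2}}{3} = - \frac{\left(-2 + g\right) \frac{1}{-2 + l}}{3} = - \frac{\frac{1}{-2 + l} \left(-2 + g\right)}{3} = - \frac{-2 + g}{3 \left(-2 + l\right)}$)
$d{\left(N \right)} = \frac{1}{2 N}$
$\left(d{\left(-2 \right)} + 10\right)^{2} X{\left(-3,x{\left(-5,-3 \right)} \right)} = \left(\frac{1}{2 \left(-2\right)} + 10\right)^{2} \frac{2 - -5}{3 \left(-2 - 3\right)} = \left(\frac{1}{2} \left(- \frac{1}{2}\right) + 10\right)^{2} \frac{2 + 5}{3 \left(-5\right)} = \left(- \frac{1}{4} + 10\right)^{2} \cdot \frac{1}{3} \left(- \frac{1}{5}\right) 7 = \left(\frac{39}{4}\right)^{2} \left(- \frac{7}{15}\right) = \frac{1521}{16} \left(- \frac{7}{15}\right) = - \frac{3549}{80}$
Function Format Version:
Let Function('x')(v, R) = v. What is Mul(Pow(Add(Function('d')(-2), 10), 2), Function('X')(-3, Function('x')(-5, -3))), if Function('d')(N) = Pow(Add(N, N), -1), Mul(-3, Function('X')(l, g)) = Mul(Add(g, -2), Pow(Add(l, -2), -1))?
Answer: Rational(-3549, 80) ≈ -44.362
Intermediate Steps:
Function('X')(l, g) = Mul(Rational(-1, 3), Pow(Add(-2, l), -1), Add(-2, g)) (Function('X')(l, g) = Mul(Rational(-1, 3), Mul(Add(g, -2), Pow(Add(l, -2), -1))) = Mul(Rational(-1, 3), Mul(Add(-2, g), Pow(Add(-2, l), -1))) = Mul(Rational(-1, 3), Mul(Pow(Add(-2, l), -1), Add(-2, g))) = Mul(Rational(-1, 3), Pow(Add(-2, l), -1), Add(-2, g)))
Function('d')(N) = Mul(Rational(1, 2), Pow(N, -1)) (Function('d')(N) = Pow(Mul(2, N), -1) = Mul(Rational(1, 2), Pow(N, -1)))
Mul(Pow(Add(Function('d')(-2), 10), 2), Function('X')(-3, Function('x')(-5, -3))) = Mul(Pow(Add(Mul(Rational(1, 2), Pow(-2, -1)), 10), 2), Mul(Rational(1, 3), Pow(Add(-2, -3), -1), Add(2, Mul(-1, -5)))) = Mul(Pow(Add(Mul(Rational(1, 2), Rational(-1, 2)), 10), 2), Mul(Rational(1, 3), Pow(-5, -1), Add(2, 5))) = Mul(Pow(Add(Rational(-1, 4), 10), 2), Mul(Rational(1, 3), Rational(-1, 5), 7)) = Mul(Pow(Rational(39, 4), 2), Rational(-7, 15)) = Mul(Rational(1521, 16), Rational(-7, 15)) = Rational(-3549, 80)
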